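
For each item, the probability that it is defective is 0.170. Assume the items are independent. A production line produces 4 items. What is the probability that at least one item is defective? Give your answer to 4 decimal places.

P(at least one) = 1 − P(none) = 1 − (1 − 0.17)^4
= 1 − 0.474583 = 0.525417

0.5254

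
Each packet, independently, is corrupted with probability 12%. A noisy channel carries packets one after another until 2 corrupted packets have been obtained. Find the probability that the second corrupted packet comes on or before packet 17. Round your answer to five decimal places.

Finishing within 17 packets ⇔ at least 2 successes in the first 17. With X ~ Binomial(17, 0.12), P(Y ≤ 17) = 1 − P(X ≤ 1).
  k=0: C(17,0)·0.12^0·0.88^17 = 0.1138166
  k=1: C(17,1)·0.12^1·0.88^16 = 0.2638475
1 − 0.3776640 = 0.6223360

0.62234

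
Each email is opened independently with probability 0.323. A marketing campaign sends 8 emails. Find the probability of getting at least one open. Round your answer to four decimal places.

P(at least one) = 1 − P(none) = 1 − (1 − 0.323)^8
= 1 − 0.044128 = 0.955872

0.9559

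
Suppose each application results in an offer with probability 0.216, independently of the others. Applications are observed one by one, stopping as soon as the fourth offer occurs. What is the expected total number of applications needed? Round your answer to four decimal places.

Y = total applications until the fourth success; negative binomial with r=4, p=0.216.
E[Y] = r / p = 4 / 0.216 = 18.518519

18.5185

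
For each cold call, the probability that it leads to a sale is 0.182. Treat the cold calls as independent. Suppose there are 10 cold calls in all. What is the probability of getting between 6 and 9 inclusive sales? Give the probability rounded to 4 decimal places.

X ~ Binomial(10, 0.182); P(6 ≤ X ≤ 9) = Σ C(10,k) p^k (1−p)^(10−k) over k:
  k=6: C(10,6)·0.182^6·0.818^4 = 0.003417
  k=7: C(10,7)·0.182^7·0.818^3 = 0.000434
  k=8: C(10,8)·0.182^8·0.818^2 = 0.000036
  k=9: C(10,9)·0.182^9·0.818^1 = 0.000002
Total = 0.003890

0.0039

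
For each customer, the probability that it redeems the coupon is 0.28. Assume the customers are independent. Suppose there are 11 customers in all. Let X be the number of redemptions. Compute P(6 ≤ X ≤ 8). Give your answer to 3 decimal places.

0.057

X ~ Binomial(11, 0.28); P(6 ≤ X ≤ 8) = Σ C(11,k) p^k (1−p)^(11−k) over k:
  k=6: C(11,6)·0.28^6·0.72^5 = 0.04308
  k=7: C(11,7)·0.28^7·0.72^4 = 0.01197
  k=8: C(11,8)·0.28^8·0.72^3 = 0.00233
Total = 0.05737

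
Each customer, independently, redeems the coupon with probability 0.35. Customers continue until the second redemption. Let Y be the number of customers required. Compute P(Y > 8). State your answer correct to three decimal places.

Needing more than 8 customers ⇔ fewer than 2 successes in the first 8. With X ~ Binomial(8, 0.35), P(Y > 8) = P(X ≤ 1).
  k=0: C(8,0)·0.35^0·0.65^8 = 0.03186
  k=1: C(8,1)·0.35^1·0.65^7 = 0.13726
P(X ≤ 1) = 0.16913

0.169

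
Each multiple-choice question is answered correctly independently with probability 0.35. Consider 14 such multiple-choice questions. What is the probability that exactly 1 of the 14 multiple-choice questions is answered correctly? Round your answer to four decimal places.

X ~ Binomial(n=14, p=0.35).
P(X=1) = C(14,1) · p^1 · (1−p)^13
= 14 · 0.35 · 0.0036972 = 0.018116

0.0181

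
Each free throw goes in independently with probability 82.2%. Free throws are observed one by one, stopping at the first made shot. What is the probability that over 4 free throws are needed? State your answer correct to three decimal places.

Y = number of free throws to the first success; geometric, p = 0.822.
P(Y > 4) = P(first 4 all fail) = (1−p)^4 = 0.00100

0.001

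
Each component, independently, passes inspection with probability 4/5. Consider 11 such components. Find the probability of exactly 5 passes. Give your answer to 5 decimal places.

X ~ Binomial(n=11, p=0.80).
P(X=5) = C(11,5) · p^5 · (1−p)^6
= 462 · 0.32768 · 6.4e-05 = 0.0096888

0.00969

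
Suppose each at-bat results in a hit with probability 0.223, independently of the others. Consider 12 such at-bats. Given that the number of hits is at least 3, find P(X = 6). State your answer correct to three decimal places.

X ~ Binomial(12, 0.223). Want P(X=6 | X≥3) = P(X=6) / P(X≥3).
P(X=6) = C(12,6)·0.223^6·0.777^6 = 0.02501
P(X≥3) = 1 − 0.04842 − 0.16677 − 0.26325 = 0.52156
Ratio = 0.02501 / 0.52156 = 0.04794

0.048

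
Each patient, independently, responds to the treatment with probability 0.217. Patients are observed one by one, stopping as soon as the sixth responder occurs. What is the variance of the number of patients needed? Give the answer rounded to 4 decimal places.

99.7685

Y = total patients until the sixth success; negative binomial with r=6, p=0.217.
Var(Y) = r(1−p)/p² = 6·0.783 / 0.217² = 99.768523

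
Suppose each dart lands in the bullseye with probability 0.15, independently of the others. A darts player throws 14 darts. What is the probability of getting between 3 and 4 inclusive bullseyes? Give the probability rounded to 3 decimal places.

X ~ Binomial(14, 0.15); P(3 ≤ X ≤ 4) = Σ C(14,k) p^k (1−p)^(14−k) over k:
  k=3: C(14,3)·0.15^3·0.85^11 = 0.20558
  k=4: C(14,4)·0.15^4·0.85^10 = 0.09977
Total = 0.30535

0.305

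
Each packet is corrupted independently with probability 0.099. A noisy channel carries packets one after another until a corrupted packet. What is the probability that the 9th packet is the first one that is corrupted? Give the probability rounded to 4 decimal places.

0.0430

Geometric (trials to first success), p = 0.099.
P(Y = 9) = (1−p)^8 · p = 0.43431 · 0.099 = 0.042997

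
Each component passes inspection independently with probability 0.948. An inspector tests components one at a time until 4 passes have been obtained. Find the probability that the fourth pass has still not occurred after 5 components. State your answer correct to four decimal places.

0.0243

Needing more than 5 components ⇔ fewer than 4 successes in the first 5. With X ~ Binomial(5, 0.948), P(Y > 5) = P(X ≤ 3).
  k=0: C(5,0)·0.948^0·0.052^5 = 0.000000
  k=1: C(5,1)·0.948^1·0.052^4 = 0.000035
  k=2: C(5,2)·0.948^2·0.052^3 = 0.001264
  k=3: C(5,3)·0.948^3·0.052^2 = 0.023037
P(X ≤ 3) = 0.024336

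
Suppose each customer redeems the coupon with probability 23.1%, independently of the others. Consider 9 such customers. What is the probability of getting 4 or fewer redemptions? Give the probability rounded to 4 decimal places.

X ~ Binomial(9, 0.231); P(X ≤ 4) = Σ C(9,k) p^k (1−p)^(9−k) over k:
  k=0: C(9,0)·0.231^0·0.769^9 = 0.094045
  k=1: C(9,1)·0.231^1·0.769^8 = 0.254252
  k=2: C(9,2)·0.231^2·0.769^7 = 0.305500
  k=3: C(9,3)·0.231^3·0.769^6 = 0.214128
  k=4: C(9,4)·0.231^4·0.769^5 = 0.096483
Total = 0.964408

0.9644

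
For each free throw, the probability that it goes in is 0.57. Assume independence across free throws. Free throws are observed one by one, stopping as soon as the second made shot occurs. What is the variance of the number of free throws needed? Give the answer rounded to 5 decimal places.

Y = total free throws until the second success; negative binomial with r=2, p=0.57.
Var(Y) = r(1−p)/p² = 2·0.43 / 0.57² = 2.6469683

2.64697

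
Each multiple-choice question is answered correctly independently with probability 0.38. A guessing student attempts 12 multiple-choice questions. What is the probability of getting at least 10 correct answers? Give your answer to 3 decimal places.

X ~ Binomial(12, 0.38); P(X ≥ 10) = Σ C(12,k) p^k (1−p)^(12−k) over k:
  k=10: C(12,10)·0.38^10·0.62^2 = 0.00159
  k=11: C(12,11)·0.38^11·0.62^1 = 0.00018
  k=12: C(12,12)·0.38^12·0.62^0 = 0.00001
Total = 0.00178

0.002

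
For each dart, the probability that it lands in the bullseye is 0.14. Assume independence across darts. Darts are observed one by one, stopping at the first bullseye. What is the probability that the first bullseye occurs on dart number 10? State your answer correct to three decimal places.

Geometric (trials to first success), p = 0.14.
P(Y = 10) = (1−p)^9 · p = 0.25733 · 0.14 = 0.03603

0.036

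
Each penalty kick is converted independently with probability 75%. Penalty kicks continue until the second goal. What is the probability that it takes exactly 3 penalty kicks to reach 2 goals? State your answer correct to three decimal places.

Y = trial on which the second success occurs; negative binomial, r=2, p=0.75.
P(Y=3) = C(2,1) · p^2 · (1−p)^1
= 2 · 0.5625 · 0.25 = 0.28125

0.281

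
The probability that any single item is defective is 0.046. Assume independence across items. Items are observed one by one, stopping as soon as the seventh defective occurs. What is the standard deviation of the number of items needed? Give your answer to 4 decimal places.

56.1779

Y = total items until the seventh success; negative binomial with r=7, p=0.046.
SD(Y) = √[r(1−p)/p²] = √(3155.954631) = 56.177884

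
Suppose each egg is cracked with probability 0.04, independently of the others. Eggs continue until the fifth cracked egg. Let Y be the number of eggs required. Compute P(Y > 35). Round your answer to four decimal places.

Needing more than 35 eggs ⇔ fewer than 5 successes in the first 35. With X ~ Binomial(35, 0.04), P(Y > 35) = P(X ≤ 4).
  k=0: C(35,0)·0.04^0·0.96^35 = 0.239603
  k=1: C(35,1)·0.04^1·0.96^34 = 0.349422
  k=2: C(35,2)·0.04^2·0.96^33 = 0.247507
  k=3: C(35,3)·0.04^3·0.96^32 = 0.113441
  k=4: C(35,4)·0.04^4·0.96^31 = 0.037814
P(X ≤ 4) = 0.987787

0.9878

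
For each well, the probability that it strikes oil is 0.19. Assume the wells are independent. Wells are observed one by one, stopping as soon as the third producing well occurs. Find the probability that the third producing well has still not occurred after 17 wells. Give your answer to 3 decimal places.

Needing more than 17 wells ⇔ fewer than 3 successes in the first 17. With X ~ Binomial(17, 0.19), P(Y > 17) = P(X ≤ 2).
  k=0: C(17,0)·0.19^0·0.81^17 = 0.02781
  k=1: C(17,1)·0.19^1·0.81^16 = 0.11091
  k=2: C(17,2)·0.19^2·0.81^15 = 0.20812
P(X ≤ 2) = 0.34684

0.347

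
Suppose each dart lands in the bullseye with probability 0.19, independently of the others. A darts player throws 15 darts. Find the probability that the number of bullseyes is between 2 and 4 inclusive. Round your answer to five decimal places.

X ~ Binomial(15, 0.19); P(2 ≤ X ≤ 4) = Σ C(15,k) p^k (1−p)^(15−k) over k:
  k=2: C(15,2)·0.19^2·0.81^13 = 0.2449073
  k=3: C(15,3)·0.19^3·0.81^12 = 0.2489387
  k=4: C(15,4)·0.19^4·0.81^11 = 0.1751791
Total = 0.6690251

0.66903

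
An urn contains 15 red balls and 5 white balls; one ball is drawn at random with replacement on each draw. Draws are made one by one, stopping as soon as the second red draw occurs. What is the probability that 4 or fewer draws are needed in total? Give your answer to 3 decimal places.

0.949

Finishing within 4 draws ⇔ at least 2 successes in the first 4. With X ~ Binomial(4, 0.75), P(Y ≤ 4) = 1 − P(X ≤ 1).
  k=0: C(4,0)·0.75^0·0.25^4 = 0.00391
  k=1: C(4,1)·0.75^1·0.25^3 = 0.04688
1 − 0.05078 = 0.94922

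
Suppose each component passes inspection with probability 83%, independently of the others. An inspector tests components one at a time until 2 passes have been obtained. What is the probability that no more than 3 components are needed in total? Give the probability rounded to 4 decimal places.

0.9231

Finishing within 3 components ⇔ at least 2 successes in the first 3. With X ~ Binomial(3, 0.83), P(Y ≤ 3) = 1 − P(X ≤ 1).
  k=0: C(3,0)·0.83^0·0.17^3 = 0.004913
  k=1: C(3,1)·0.83^1·0.17^2 = 0.071961
1 − 0.076874 = 0.923126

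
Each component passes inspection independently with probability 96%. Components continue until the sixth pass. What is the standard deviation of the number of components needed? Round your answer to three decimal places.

Y = total components until the sixth success; negative binomial with r=6, p=0.96.
SD(Y) = √[r(1−p)/p²] = √(0.26042) = 0.51031

0.510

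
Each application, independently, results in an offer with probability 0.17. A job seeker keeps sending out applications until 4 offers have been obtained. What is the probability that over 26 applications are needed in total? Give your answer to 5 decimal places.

Needing more than 26 applications ⇔ fewer than 4 successes in the first 26. With X ~ Binomial(26, 0.17), P(Y > 26) = P(X ≤ 3).
  k=0: C(26,0)·0.17^0·0.83^26 = 0.0078710
  k=1: C(26,1)·0.17^1·0.83^25 = 0.0419155
  k=2: C(26,2)·0.17^2·0.83^24 = 0.1073138
  k=3: C(26,3)·0.17^3·0.83^23 = 0.1758394
P(X ≤ 3) = 0.3329397

0.33294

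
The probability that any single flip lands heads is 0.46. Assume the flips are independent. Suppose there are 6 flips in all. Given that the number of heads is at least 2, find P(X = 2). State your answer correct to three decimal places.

X ~ Binomial(6, 0.46). Want P(X=2 | X≥2) = P(X=2) / P(X≥2).
P(X=2) = C(6,2)·0.46^2·0.54^4 = 0.26989
P(X≥2) = 1 − 0.02479 − 0.12673 = 0.84848
Ratio = 0.26989 / 0.84848 = 0.31808

0.318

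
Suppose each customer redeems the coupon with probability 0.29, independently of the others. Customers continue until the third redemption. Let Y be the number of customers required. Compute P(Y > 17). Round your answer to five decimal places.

0.09069

Needing more than 17 customers ⇔ fewer than 3 successes in the first 17. With X ~ Binomial(17, 0.29), P(Y > 17) = P(X ≤ 2).
  k=0: C(17,0)·0.29^0·0.71^17 = 0.0029607
  k=1: C(17,1)·0.29^1·0.71^16 = 0.0205580
  k=2: C(17,2)·0.29^2·0.71^15 = 0.0671754
P(X ≤ 2) = 0.0906940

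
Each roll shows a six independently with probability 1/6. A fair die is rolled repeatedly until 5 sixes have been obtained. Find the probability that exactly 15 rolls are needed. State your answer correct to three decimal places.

Y = trial on which the fifth success occurs; negative binomial, r=5, p=0.166667.
P(Y=15) = C(14,4) · p^5 · (1−p)^10
= 1001 · 0.0001286 · 0.16151 = 0.02079

0.021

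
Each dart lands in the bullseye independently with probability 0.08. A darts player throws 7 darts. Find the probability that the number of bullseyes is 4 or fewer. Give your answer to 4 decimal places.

X ~ Binomial(7, 0.08); P(X ≤ 4) = Σ C(7,k) p^k (1−p)^(7−k) over k:
  k=0: C(7,0)·0.08^0·0.92^7 = 0.557847
  k=1: C(7,1)·0.08^1·0.92^6 = 0.339559
  k=2: C(7,2)·0.08^2·0.92^5 = 0.088581
  k=3: C(7,3)·0.08^3·0.92^4 = 0.012838
  k=4: C(7,4)·0.08^4·0.92^3 = 0.001116
Total = 0.999940

0.9999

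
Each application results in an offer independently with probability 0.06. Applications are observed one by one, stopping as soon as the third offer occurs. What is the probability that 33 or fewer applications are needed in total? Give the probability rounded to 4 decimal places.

Finishing within 33 applications ⇔ at least 3 successes in the first 33. With X ~ Binomial(33, 0.06), P(Y ≤ 33) = 1 − P(X ≤ 2).
  k=0: C(33,0)·0.06^0·0.94^33 = 0.129783
  k=1: C(33,1)·0.06^1·0.94^32 = 0.273374
  k=2: C(33,2)·0.06^2·0.94^31 = 0.279190
1 − 0.682347 = 0.317653

0.3177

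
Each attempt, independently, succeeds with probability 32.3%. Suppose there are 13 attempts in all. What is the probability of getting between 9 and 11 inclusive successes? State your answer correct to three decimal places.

0.007

X ~ Binomial(13, 0.323); P(9 ≤ X ≤ 11) = Σ C(13,k) p^k (1−p)^(13−k) over k:
  k=9: C(13,9)·0.323^9·0.677^4 = 0.00575
  k=10: C(13,10)·0.323^10·0.677^3 = 0.00110
  k=11: C(13,11)·0.323^11·0.677^2 = 0.00014
Total = 0.00699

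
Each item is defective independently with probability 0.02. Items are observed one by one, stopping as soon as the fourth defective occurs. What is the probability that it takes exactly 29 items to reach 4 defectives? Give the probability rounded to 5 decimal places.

0.00032

Y = trial on which the fourth success occurs; negative binomial, r=4, p=0.02.
P(Y=29) = C(28,3) · p^4 · (1−p)^25
= 3276 · 1.6e-07 · 0.60346 = 0.0003163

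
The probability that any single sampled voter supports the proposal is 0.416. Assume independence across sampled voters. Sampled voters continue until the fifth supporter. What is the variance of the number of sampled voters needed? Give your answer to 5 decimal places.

16.87315

Y = total sampled voters until the fifth success; negative binomial with r=5, p=0.416.
Var(Y) = r(1−p)/p² = 5·0.584 / 0.416² = 16.8731509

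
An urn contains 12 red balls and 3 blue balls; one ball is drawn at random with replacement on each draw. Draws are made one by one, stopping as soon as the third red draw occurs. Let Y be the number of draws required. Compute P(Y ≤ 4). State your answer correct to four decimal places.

0.8192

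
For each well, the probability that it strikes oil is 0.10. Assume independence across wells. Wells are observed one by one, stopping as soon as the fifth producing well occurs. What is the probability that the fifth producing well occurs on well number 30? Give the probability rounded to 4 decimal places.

0.0171

Y = trial on which the fifth success occurs; negative binomial, r=5, p=0.10.
P(Y=30) = C(29,4) · p^5 · (1−p)^25
= 23751 · 1e-05 · 0.07179 = 0.017051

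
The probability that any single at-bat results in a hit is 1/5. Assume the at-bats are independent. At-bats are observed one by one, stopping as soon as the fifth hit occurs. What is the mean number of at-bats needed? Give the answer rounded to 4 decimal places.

25.0000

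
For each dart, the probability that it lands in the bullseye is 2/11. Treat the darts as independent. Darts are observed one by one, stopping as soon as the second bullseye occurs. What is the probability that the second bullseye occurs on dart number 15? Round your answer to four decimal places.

Y = trial on which the second success occurs; negative binomial, r=2, p=0.181818.
P(Y=15) = C(14,1) · p^2 · (1−p)^13
= 14 · 0.033058 · 0.073629 = 0.034076

0.0341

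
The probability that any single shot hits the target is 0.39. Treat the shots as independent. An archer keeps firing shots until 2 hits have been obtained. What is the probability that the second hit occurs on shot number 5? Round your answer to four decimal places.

Y = trial on which the second success occurs; negative binomial, r=2, p=0.39.
P(Y=5) = C(4,1) · p^2 · (1−p)^3
= 4 · 0.1521 · 0.22698 = 0.138095

0.1381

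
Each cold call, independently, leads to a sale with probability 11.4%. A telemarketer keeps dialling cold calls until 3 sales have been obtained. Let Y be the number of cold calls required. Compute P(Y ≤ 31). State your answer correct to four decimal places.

0.7023

Finishing within 31 cold calls ⇔ at least 3 successes in the first 31. With X ~ Binomial(31, 0.114), P(Y ≤ 31) = 1 − P(X ≤ 2).
  k=0: C(31,0)·0.114^0·0.886^31 = 0.023466
  k=1: C(31,1)·0.114^1·0.886^30 = 0.093601
  k=2: C(31,2)·0.114^2·0.886^29 = 0.180651
1 − 0.297718 = 0.702282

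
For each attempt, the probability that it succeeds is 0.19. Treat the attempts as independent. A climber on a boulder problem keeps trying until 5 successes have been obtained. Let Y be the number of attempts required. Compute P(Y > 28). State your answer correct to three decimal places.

0.363

Needing more than 28 attempts ⇔ fewer than 5 successes in the first 28. With X ~ Binomial(28, 0.19), P(Y > 28) = P(X ≤ 4).
  k=0: C(28,0)·0.19^0·0.81^28 = 0.00274
  k=1: C(28,1)·0.19^1·0.81^27 = 0.01799
  k=2: C(28,2)·0.19^2·0.81^26 = 0.05697
  k=3: C(28,3)·0.19^3·0.81^25 = 0.11581
  k=4: C(28,4)·0.19^4·0.81^24 = 0.16978
P(X ≤ 4) = 0.36328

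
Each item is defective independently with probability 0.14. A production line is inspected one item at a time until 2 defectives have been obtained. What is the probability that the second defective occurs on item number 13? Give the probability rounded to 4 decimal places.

0.0448

Y = trial on which the second success occurs; negative binomial, r=2, p=0.14.
P(Y=13) = C(12,1) · p^2 · (1−p)^11
= 12 · 0.0196 · 0.19032 = 0.044763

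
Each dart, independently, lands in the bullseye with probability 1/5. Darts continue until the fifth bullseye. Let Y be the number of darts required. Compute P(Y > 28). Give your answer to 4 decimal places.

Needing more than 28 darts ⇔ fewer than 5 successes in the first 28. With X ~ Binomial(28, 0.20), P(Y > 28) = P(X ≤ 4).
  k=0: C(28,0)·0.20^0·0.80^28 = 0.001934
  k=1: C(28,1)·0.20^1·0.80^27 = 0.013540
  k=2: C(28,2)·0.20^2·0.80^26 = 0.045697
  k=3: C(28,3)·0.20^3·0.80^25 = 0.099011
  k=4: C(28,4)·0.20^4·0.80^24 = 0.154705
P(X ≤ 4) = 0.314887

0.3149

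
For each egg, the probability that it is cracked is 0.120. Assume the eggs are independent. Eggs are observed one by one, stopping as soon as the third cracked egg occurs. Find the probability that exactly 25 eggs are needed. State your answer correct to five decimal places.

0.02865

Y = trial on which the third success occurs; negative binomial, r=3, p=0.12.
P(Y=25) = C(24,2) · p^3 · (1−p)^22
= 276 · 0.001728 · 0.060065 = 0.0286465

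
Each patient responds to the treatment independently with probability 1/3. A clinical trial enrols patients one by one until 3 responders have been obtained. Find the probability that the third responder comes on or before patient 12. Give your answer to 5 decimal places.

Finishing within 12 patients ⇔ at least 3 successes in the first 12. With X ~ Binomial(12, 0.333333), P(Y ≤ 12) = 1 − P(X ≤ 2).
  k=0: C(12,0)·0.333333^0·0.666667^12 = 0.0077073
  k=1: C(12,1)·0.333333^1·0.666667^11 = 0.0462441
  k=2: C(12,2)·0.333333^2·0.666667^10 = 0.1271712
1 − 0.1811226 = 0.8188774

0.81888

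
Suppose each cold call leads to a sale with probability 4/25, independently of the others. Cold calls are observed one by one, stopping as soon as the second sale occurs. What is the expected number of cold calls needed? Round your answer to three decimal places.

12.500

Y = total cold calls until the second success; negative binomial with r=2, p=0.16.
E[Y] = r / p = 2 / 0.16 = 12.50000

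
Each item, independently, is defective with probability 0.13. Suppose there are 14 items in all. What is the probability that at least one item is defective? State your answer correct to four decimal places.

0.8577

P(at least one) = 1 − P(none) = 1 − (1 − 0.13)^14
= 1 − 0.142321 = 0.857679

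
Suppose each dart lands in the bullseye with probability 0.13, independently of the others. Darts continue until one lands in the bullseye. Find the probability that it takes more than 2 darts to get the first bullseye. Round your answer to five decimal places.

Y = number of darts to the first success; geometric, p = 0.13.
P(Y > 2) = P(first 2 all fail) = (1−p)^2 = 0.7569000

0.75690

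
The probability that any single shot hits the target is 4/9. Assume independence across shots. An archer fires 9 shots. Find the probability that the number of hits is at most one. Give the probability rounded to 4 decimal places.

0.0413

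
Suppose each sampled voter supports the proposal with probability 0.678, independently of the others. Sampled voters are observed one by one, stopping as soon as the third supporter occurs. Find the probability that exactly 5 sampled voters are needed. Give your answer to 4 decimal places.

0.1939

Y = trial on which the third success occurs; negative binomial, r=3, p=0.678.
P(Y=5) = C(4,2) · p^3 · (1−p)^2
= 6 · 0.31167 · 0.10368 = 0.193889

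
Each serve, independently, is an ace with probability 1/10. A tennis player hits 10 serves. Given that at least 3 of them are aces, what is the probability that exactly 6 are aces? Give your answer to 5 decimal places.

0.00196

X ~ Binomial(10, 0.10). Want P(X=6 | X≥3) = P(X=6) / P(X≥3).
P(X=6) = C(10,6)·0.10^6·0.90^4 = 0.0001378
P(X≥3) = 1 − 0.3486784 − 0.3874205 − 0.1937102 = 0.0701908
Ratio = 0.0001378 / 0.0701908 = 0.0019629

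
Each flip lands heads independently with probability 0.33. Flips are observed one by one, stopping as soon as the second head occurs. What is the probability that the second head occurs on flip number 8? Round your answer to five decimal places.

Y = trial on which the second success occurs; negative binomial, r=2, p=0.33.
P(Y=8) = C(7,1) · p^2 · (1−p)^6
= 7 · 0.1089 · 0.090458 = 0.0689564

0.06896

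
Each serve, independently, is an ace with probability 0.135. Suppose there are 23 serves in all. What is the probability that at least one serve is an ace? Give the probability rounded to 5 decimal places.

0.96441

P(at least one) = 1 − P(none) = 1 − (1 − 0.135)^23
= 1 − 0.0355935 = 0.9644065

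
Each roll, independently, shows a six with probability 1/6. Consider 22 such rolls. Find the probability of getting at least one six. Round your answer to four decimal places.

0.9819

P(at least one) = 1 − P(none) = 1 − (1 − 0.166667)^22
= 1 − 0.018114 = 0.981886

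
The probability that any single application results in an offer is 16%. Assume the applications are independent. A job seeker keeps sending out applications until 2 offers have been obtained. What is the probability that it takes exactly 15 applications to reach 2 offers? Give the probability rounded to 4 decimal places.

Y = trial on which the second success occurs; negative binomial, r=2, p=0.16.
P(Y=15) = C(14,1) · p^2 · (1−p)^13
= 14 · 0.0256 · 0.10366 = 0.037153

0.0372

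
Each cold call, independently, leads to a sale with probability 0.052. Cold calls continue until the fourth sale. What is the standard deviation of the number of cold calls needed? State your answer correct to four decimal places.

37.4482

Y = total cold calls until the fourth success; negative binomial with r=4, p=0.052.
SD(Y) = √[r(1−p)/p²] = √(1402.366864) = 37.448189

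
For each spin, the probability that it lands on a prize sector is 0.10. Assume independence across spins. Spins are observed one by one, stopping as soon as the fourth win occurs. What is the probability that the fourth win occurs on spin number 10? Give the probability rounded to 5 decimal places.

Y = trial on which the fourth success occurs; negative binomial, r=4, p=0.10.
P(Y=10) = C(9,3) · p^4 · (1−p)^6
= 84 · 0.0001 · 0.53144 = 0.0044641

0.00446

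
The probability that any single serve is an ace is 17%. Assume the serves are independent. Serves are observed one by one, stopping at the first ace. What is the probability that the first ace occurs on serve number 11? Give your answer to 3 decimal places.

Geometric (trials to first success), p = 0.17.
P(Y = 11) = (1−p)^10 · p = 0.15516 · 0.17 = 0.02638

0.026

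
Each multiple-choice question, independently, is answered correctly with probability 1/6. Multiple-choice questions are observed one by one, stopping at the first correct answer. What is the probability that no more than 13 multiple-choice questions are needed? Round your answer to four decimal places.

Y = number of multiple-choice questions to the first success; geometric, p = 0.166667.
P(Y ≤ 13) = 1 − (1−p)^13 = 1 − 0.093464 = 0.906536

0.9065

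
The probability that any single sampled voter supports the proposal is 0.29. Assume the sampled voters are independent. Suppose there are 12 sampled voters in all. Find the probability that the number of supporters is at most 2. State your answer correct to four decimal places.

0.2775

X ~ Binomial(12, 0.29); P(X ≤ 2) = Σ C(12,k) p^k (1−p)^(12−k) over k:
  k=0: C(12,0)·0.29^0·0.71^12 = 0.016410
  k=1: C(12,1)·0.29^1·0.71^11 = 0.080431
  k=2: C(12,2)·0.29^2·0.71^10 = 0.180686
Total = 0.277526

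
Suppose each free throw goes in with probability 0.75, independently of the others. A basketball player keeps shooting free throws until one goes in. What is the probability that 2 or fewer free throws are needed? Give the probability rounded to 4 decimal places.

Y = number of free throws to the first success; geometric, p = 0.75.
P(Y ≤ 2) = 1 − (1−p)^2 = 1 − 0.062500 = 0.937500

0.9375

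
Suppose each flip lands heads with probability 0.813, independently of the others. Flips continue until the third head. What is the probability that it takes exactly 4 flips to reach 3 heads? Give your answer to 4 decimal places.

0.3015

Y = trial on which the third success occurs; negative binomial, r=3, p=0.813.
P(Y=4) = C(3,2) · p^3 · (1−p)^1
= 3 · 0.53737 · 0.187 = 0.301463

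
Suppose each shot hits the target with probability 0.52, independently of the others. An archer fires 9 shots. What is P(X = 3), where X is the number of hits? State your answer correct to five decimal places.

0.14446

X ~ Binomial(n=9, p=0.52).
P(X=3) = C(9,3) · p^3 · (1−p)^6
= 84 · 0.14061 · 0.012231 = 0.1444564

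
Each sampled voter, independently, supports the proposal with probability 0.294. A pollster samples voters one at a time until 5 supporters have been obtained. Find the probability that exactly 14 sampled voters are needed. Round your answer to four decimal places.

0.0684

Y = trial on which the fifth success occurs; negative binomial, r=5, p=0.294.
P(Y=14) = C(13,4) · p^5 · (1−p)^9
= 715 · 0.0021965 · 0.043575 = 0.068436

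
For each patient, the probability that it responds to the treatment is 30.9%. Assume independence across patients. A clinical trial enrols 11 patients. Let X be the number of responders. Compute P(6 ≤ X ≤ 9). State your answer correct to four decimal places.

0.0888

X ~ Binomial(11, 0.309); P(6 ≤ X ≤ 9) = Σ C(11,k) p^k (1−p)^(11−k) over k:
  k=6: C(11,6)·0.309^6·0.691^5 = 0.063355
  k=7: C(11,7)·0.309^7·0.691^4 = 0.020237
  k=8: C(11,8)·0.309^8·0.691^3 = 0.004525
  k=9: C(11,9)·0.309^9·0.691^2 = 0.000674
Total = 0.088791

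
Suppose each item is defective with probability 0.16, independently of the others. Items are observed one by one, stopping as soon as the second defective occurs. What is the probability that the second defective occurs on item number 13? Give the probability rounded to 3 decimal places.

0.045

Y = trial on which the second success occurs; negative binomial, r=2, p=0.16.
P(Y=13) = C(12,1) · p^2 · (1−p)^11
= 12 · 0.0256 · 0.14692 = 0.04513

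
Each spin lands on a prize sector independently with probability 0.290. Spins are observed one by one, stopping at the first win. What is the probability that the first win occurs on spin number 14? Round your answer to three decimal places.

0.003

Geometric (trials to first success), p = 0.29.
P(Y = 14) = (1−p)^13 · p = 0.011651 · 0.29 = 0.00338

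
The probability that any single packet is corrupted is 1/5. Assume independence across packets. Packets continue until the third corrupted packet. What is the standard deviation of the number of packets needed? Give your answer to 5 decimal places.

7.74597

Y = total packets until the third success; negative binomial with r=3, p=0.20.
SD(Y) = √[r(1−p)/p²] = √(60.0000000) = 7.7459667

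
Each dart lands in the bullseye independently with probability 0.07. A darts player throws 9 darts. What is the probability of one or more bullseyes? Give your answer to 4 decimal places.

0.4796

P(at least one) = 1 − P(none) = 1 − (1 − 0.07)^9
= 1 − 0.520411 = 0.479589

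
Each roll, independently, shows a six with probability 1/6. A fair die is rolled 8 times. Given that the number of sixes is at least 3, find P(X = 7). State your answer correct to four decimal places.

X ~ Binomial(8, 0.166667). Want P(X=7 | X≥3) = P(X=7) / P(X≥3).
P(X=7) = C(8,7)·0.166667^7·0.833333^1 = 0.000024
P(X≥3) = 1 − 0.232568 − 0.372109 − 0.260476 = 0.134847
Ratio = 0.000024 / 0.134847 = 0.000177

0.0002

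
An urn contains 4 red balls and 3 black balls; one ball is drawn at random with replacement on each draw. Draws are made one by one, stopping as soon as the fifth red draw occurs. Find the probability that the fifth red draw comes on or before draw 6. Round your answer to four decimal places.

0.1915

Finishing within 6 draws ⇔ at least 5 successes in the first 6. With X ~ Binomial(6, 0.571429), P(Y ≤ 6) = 1 − P(X ≤ 4).
  k=0: C(6,0)·0.571429^0·0.428571^6 = 0.006196
  k=1: C(6,1)·0.571429^1·0.428571^5 = 0.049571
  k=2: C(6,2)·0.571429^2·0.428571^4 = 0.165237
  k=3: C(6,3)·0.571429^3·0.428571^3 = 0.293755
  k=4: C(6,4)·0.571429^4·0.428571^2 = 0.293755
1 − 0.808515 = 0.191485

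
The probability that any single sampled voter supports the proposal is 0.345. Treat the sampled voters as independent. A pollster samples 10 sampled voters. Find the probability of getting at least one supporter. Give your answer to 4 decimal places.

0.9855

P(at least one) = 1 − P(none) = 1 − (1 − 0.345)^10
= 1 − 0.014535 = 0.985465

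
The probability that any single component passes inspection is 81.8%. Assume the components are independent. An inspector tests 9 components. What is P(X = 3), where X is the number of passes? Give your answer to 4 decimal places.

X ~ Binomial(n=9, p=0.818).
P(X=3) = C(9,3) · p^3 · (1−p)^6
= 84 · 0.54734 · 3.6344e-05 = 0.001671

0.0017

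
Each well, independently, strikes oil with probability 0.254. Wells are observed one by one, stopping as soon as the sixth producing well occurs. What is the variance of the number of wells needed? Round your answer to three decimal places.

Y = total wells until the sixth success; negative binomial with r=6, p=0.254.
Var(Y) = r(1−p)/p² = 6·0.746 / 0.254² = 69.37814

69.378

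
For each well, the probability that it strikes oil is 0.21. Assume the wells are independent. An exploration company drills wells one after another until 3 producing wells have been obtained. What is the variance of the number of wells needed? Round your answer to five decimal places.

53.74150

Y = total wells until the third success; negative binomial with r=3, p=0.21.
Var(Y) = r(1−p)/p² = 3·0.79 / 0.21² = 53.7414966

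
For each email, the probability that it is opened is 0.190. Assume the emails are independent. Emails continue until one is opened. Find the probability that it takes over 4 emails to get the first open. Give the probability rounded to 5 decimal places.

Y = number of emails to the first success; geometric, p = 0.19.
P(Y > 4) = P(first 4 all fail) = (1−p)^4 = 0.4304672

0.43047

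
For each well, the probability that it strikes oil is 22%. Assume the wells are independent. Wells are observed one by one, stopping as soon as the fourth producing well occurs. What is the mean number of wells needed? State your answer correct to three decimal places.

Y = total wells until the fourth success; negative binomial with r=4, p=0.22.
E[Y] = r / p = 4 / 0.22 = 18.18182

18.182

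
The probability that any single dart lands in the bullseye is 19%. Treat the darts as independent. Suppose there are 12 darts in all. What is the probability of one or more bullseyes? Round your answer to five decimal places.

0.92023

P(at least one) = 1 − P(none) = 1 − (1 − 0.19)^12
= 1 − 0.0797664 = 0.9202336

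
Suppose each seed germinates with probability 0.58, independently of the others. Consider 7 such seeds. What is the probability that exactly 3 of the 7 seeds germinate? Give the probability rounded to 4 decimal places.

X ~ Binomial(n=7, p=0.58).
P(X=3) = C(7,3) · p^3 · (1−p)^4
= 35 · 0.19511 · 0.031117 = 0.212495

0.2125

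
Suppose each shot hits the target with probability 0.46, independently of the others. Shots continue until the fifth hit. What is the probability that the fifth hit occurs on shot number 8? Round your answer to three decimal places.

0.114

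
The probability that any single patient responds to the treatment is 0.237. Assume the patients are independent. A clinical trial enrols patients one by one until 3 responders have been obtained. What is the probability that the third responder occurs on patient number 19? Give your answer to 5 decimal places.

Y = trial on which the third success occurs; negative binomial, r=3, p=0.237.
P(Y=19) = C(18,2) · p^3 · (1−p)^16
= 153 · 0.013312 · 0.013194 = 0.0268738

0.02687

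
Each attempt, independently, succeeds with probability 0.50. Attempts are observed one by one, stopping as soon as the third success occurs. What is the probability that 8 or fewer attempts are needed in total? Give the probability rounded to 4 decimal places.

Finishing within 8 attempts ⇔ at least 3 successes in the first 8. With X ~ Binomial(8, 0.50), P(Y ≤ 8) = 1 − P(X ≤ 2).
  k=0: C(8,0)·0.50^0·0.50^8 = 0.003906
  k=1: C(8,1)·0.50^1·0.50^7 = 0.031250
  k=2: C(8,2)·0.50^2·0.50^6 = 0.109375
1 − 0.144531 = 0.855469

0.8555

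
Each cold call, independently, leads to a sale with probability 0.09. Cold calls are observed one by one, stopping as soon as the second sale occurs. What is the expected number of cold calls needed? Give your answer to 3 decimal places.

22.222

Y = total cold calls until the second success; negative binomial with r=2, p=0.09.
E[Y] = r / p = 2 / 0.09 = 22.22222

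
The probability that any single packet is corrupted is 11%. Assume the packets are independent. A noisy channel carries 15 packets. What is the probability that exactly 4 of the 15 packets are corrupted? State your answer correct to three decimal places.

X ~ Binomial(n=15, p=0.11).
P(X=4) = C(15,4) · p^4 · (1−p)^11
= 1365 · 0.00014641 · 0.27752 = 0.05546

0.055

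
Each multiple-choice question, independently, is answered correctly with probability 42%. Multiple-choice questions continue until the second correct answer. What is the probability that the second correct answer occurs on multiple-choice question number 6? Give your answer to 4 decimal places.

Y = trial on which the second success occurs; negative binomial, r=2, p=0.42.
P(Y=6) = C(5,1) · p^2 · (1−p)^4
= 5 · 0.1764 · 0.11316 = 0.099811

0.0998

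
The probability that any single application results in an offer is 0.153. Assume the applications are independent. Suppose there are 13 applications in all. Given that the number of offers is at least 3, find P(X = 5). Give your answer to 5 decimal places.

0.08947

X ~ Binomial(13, 0.153). Want P(X=5 | X≥3) = P(X=5) / P(X≥3).
P(X=5) = C(13,5)·0.153^5·0.847^8 = 0.0285827
P(X≥3) = 1 − 0.1154740 − 0.2711663 − 0.2938969 = 0.3194628
Ratio = 0.0285827 / 0.3194628 = 0.0894711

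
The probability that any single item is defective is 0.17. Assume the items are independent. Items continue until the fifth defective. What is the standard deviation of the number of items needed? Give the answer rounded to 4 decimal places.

Y = total items until the fifth success; negative binomial with r=5, p=0.17.
SD(Y) = √[r(1−p)/p²] = √(143.598616) = 11.983264

11.9833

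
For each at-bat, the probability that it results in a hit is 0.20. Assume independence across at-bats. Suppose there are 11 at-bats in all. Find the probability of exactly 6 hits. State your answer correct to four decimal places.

X ~ Binomial(n=11, p=0.20).
P(X=6) = C(11,6) · p^6 · (1−p)^5
= 462 · 6.4e-05 · 0.32768 = 0.009689

0.0097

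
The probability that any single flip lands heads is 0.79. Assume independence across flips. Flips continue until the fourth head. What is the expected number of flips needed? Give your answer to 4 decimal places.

5.0633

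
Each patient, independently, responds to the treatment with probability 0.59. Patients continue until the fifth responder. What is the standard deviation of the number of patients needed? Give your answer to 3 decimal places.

Y = total patients until the fifth success; negative binomial with r=5, p=0.59.
SD(Y) = √[r(1−p)/p²] = √(5.88911) = 2.42675

2.427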